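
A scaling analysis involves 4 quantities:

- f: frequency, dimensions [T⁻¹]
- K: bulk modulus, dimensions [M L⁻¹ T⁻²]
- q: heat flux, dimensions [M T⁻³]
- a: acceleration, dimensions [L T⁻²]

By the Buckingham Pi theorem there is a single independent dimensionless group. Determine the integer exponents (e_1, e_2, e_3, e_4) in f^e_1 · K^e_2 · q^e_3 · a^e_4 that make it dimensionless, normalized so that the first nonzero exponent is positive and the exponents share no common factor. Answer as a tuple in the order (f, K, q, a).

(1, -1, 1, -1)

M: e_1·(0) + e_2·(1) + e_3·(1) + e_4·(0) = 0
L: e_1·(0) + e_2·(-1) + e_3·(0) + e_4·(1) = 0
T: e_1·(-1) + e_2·(-2) + e_3·(-3) + e_4·(-2) = 0
Solving this homogeneous linear system for the smallest-integer solution (first nonzero entry positive) gives (1, -1, 1, -1).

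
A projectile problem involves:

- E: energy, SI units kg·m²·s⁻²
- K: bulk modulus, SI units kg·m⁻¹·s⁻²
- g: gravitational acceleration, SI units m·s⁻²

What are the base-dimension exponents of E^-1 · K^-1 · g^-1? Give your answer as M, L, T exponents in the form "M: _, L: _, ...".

Collect each base-dimension exponent across the product:
  M: −(1) − (1) − (0) = -2
  L: −(2) − (-1) − (1) = -2
  T: −(-2) − (-2) − (-2) = 6
So the dimensions are [M⁻² L⁻² T⁶].

M: -2, L: -2, T: 6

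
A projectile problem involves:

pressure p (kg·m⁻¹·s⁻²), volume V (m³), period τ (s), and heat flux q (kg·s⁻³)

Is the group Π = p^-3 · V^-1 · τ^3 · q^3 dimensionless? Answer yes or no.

Sum the exponent of each base dimension across the product:
  M: −3·[p]_M − [V]_M + 3·[τ]_M + 3·[q]_M = −3·(1) − (0) + 3·(0) + 3·(1) = 0
  L: −3·[p]_L − [V]_L + 3·[τ]_L + 3·[q]_L = −3·(-1) − (3) + 3·(0) + 3·(0) = 0
  T: −3·[p]_T − [V]_T + 3·[τ]_T + 3·[q]_T = −3·(-2) − (0) + 3·(1) + 3·(-3) = 0
All base exponents vanish — dimensionless.

yes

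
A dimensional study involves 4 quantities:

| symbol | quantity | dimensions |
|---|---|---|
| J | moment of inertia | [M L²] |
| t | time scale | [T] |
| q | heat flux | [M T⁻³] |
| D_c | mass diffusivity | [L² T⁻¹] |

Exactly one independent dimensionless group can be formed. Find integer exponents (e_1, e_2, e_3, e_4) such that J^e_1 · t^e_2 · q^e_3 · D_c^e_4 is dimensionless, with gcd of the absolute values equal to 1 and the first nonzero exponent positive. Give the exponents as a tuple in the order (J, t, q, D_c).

M: e_1·(1) + e_2·(0) + e_3·(1) + e_4·(0) = 0
L: e_1·(2) + e_2·(0) + e_3·(0) + e_4·(2) = 0
T: e_1·(0) + e_2·(1) + e_3·(-3) + e_4·(-1) = 0
Solving this homogeneous linear system for the smallest-integer solution (first nonzero entry positive) gives (1, -4, -1, -1).

(1, -4, -1, -1)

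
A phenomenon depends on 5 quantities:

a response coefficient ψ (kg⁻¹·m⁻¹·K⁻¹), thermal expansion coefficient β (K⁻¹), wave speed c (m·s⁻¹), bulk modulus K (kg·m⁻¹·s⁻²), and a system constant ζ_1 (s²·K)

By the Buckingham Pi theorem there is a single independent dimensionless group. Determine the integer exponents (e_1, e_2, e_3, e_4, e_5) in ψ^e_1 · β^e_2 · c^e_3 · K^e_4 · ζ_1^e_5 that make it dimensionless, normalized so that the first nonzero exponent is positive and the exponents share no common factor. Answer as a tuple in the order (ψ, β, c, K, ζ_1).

M: e_1·(-1) + e_2·(0) + e_3·(0) + e_4·(1) + e_5·(0) = 0
L: e_1·(-1) + e_2·(0) + e_3·(1) + e_4·(-1) + e_5·(0) = 0
T: e_1·(0) + e_2·(0) + e_3·(-1) + e_4·(-2) + e_5·(2) = 0
Θ: e_1·(-1) + e_2·(-1) + e_3·(0) + e_4·(0) + e_5·(1) = 0
Solving this homogeneous linear system for the smallest-integer solution (first nonzero entry positive) gives (1, 1, 2, 1, 2).

(1, 1, 2, 1, 2)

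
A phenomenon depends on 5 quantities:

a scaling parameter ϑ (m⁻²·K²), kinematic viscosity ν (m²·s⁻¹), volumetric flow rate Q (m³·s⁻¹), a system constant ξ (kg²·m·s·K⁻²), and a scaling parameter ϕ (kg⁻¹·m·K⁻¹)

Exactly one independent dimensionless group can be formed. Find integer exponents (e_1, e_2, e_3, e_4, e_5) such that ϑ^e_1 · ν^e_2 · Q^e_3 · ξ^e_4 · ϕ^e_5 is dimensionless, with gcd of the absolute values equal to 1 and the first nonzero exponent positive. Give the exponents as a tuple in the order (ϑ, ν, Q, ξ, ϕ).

(2, 2, -1, 1, 2)

M: e_1·(0) + e_2·(0) + e_3·(0) + e_4·(2) + e_5·(-1) = 0
L: e_1·(-2) + e_2·(2) + e_3·(3) + e_4·(1) + e_5·(1) = 0
T: e_1·(0) + e_2·(-1) + e_3·(-1) + e_4·(1) + e_5·(0) = 0
Θ: e_1·(2) + e_2·(0) + e_3·(0) + e_4·(-2) + e_5·(-1) = 0
Solving this homogeneous linear system for the smallest-integer solution (first nonzero entry positive) gives (2, 2, -1, 1, 2).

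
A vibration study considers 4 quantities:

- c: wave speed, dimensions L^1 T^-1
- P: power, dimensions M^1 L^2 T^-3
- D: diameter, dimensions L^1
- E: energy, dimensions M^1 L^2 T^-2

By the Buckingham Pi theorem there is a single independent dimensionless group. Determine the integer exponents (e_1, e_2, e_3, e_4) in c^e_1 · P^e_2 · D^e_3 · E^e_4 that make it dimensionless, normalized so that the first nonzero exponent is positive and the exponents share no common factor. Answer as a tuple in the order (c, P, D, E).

(1, -1, -1, 1)

M: e_1·(0) + e_2·(1) + e_3·(0) + e_4·(1) = 0
L: e_1·(1) + e_2·(2) + e_3·(1) + e_4·(2) = 0
T: e_1·(-1) + e_2·(-3) + e_3·(0) + e_4·(-2) = 0
Solving this homogeneous linear system for the smallest-integer solution (first nonzero entry positive) gives (1, -1, -1, 1).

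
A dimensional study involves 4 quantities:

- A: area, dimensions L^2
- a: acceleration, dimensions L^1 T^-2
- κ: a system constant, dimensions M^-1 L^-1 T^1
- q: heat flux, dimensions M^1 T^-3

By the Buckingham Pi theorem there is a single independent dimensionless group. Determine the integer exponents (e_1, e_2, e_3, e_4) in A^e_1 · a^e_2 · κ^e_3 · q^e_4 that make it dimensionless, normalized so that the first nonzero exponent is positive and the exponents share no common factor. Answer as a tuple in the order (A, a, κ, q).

(1, -1, 1, 1)

M: e_1·(0) + e_2·(0) + e_3·(-1) + e_4·(1) = 0
L: e_1·(2) + e_2·(1) + e_3·(-1) + e_4·(0) = 0
T: e_1·(0) + e_2·(-2) + e_3·(1) + e_4·(-3) = 0
Solving this homogeneous linear system for the smallest-integer solution (first nonzero entry positive) gives (1, -1, 1, 1).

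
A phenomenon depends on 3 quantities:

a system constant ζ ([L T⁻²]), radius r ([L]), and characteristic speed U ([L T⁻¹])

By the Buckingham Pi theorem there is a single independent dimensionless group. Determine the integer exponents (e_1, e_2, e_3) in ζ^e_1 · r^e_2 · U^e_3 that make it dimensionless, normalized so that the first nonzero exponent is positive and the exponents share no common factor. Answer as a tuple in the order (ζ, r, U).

(1, 1, -2)

L: e_1·(1) + e_2·(1) + e_3·(1) = 0
T: e_1·(-2) + e_2·(0) + e_3·(-1) = 0
Solving this homogeneous linear system for the smallest-integer solution (first nonzero entry positive) gives (1, 1, -2).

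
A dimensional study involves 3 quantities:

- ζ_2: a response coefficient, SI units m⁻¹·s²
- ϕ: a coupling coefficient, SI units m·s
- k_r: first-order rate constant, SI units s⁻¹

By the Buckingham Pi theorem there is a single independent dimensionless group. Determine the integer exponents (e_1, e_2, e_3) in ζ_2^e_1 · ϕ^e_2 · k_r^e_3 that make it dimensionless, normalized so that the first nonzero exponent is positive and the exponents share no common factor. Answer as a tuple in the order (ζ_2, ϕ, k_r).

L: e_1·(-1) + e_2·(1) + e_3·(0) = 0
T: e_1·(2) + e_2·(1) + e_3·(-1) = 0
Solving this homogeneous linear system for the smallest-integer solution (first nonzero entry positive) gives (1, 1, 3).

(1, 1, 3)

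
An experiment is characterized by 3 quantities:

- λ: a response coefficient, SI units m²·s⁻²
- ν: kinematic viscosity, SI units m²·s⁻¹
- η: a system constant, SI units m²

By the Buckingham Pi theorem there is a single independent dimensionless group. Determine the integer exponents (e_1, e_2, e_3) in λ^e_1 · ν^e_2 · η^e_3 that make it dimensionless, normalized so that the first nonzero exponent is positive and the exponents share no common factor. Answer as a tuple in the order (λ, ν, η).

L: e_1·(2) + e_2·(2) + e_3·(2) = 0
T: e_1·(-2) + e_2·(-1) + e_3·(0) = 0
Solving this homogeneous linear system for the smallest-integer solution (first nonzero entry positive) gives (1, -2, 1).

(1, -2, 1)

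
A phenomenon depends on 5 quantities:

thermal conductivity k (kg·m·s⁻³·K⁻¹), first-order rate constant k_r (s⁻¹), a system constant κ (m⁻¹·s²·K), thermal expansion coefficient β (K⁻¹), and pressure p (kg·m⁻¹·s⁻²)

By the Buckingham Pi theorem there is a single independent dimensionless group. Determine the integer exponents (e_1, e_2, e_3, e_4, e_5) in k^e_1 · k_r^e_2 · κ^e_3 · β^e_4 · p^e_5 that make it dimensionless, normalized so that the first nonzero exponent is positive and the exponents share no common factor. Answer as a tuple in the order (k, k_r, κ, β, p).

M: e_1·(1) + e_2·(0) + e_3·(0) + e_4·(0) + e_5·(1) = 0
L: e_1·(1) + e_2·(0) + e_3·(-1) + e_4·(0) + e_5·(-1) = 0
T: e_1·(-3) + e_2·(-1) + e_3·(2) + e_4·(0) + e_5·(-2) = 0
Θ: e_1·(-1) + e_2·(0) + e_3·(1) + e_4·(-1) + e_5·(0) = 0
Solving this homogeneous linear system for the smallest-integer solution (first nonzero entry positive) gives (1, 3, 2, 1, -1).

(1, 3, 2, 1, -1)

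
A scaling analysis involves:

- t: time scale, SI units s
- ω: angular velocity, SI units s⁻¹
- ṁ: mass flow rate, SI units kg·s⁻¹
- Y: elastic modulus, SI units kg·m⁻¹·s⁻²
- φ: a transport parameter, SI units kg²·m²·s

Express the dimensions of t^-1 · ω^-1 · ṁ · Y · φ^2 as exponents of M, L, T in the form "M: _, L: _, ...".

M: 6, L: 3, T: -1

Collect each base-dimension exponent across the product:
  M: −(0) − (0) + (1) + (1) + 2·(2) = 6
  L: −(0) − (0) + (0) + (-1) + 2·(2) = 3
  T: −(1) − (-1) + (-1) + (-2) + 2·(1) = -1
So the dimensions are [M⁶ L³ T⁻¹].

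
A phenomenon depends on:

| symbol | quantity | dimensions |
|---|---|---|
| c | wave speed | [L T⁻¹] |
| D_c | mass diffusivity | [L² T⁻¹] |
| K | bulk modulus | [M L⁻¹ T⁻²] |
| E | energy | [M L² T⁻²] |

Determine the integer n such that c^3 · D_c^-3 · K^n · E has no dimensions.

-1

Balance the M exponent: (1)·n from K, plus 3·(0) − 3·(0) + (1) = 1 from the rest, must sum to zero.
n + 1 = 0, so n = -1.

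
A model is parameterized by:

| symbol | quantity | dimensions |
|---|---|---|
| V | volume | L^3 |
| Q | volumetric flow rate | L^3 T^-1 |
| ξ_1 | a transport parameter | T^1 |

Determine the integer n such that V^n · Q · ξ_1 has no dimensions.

Balance the L exponent: (3)·n from V, plus (3) + (0) = 3 from the rest, must sum to zero.
3n + 3 = 0, so n = -1.

-1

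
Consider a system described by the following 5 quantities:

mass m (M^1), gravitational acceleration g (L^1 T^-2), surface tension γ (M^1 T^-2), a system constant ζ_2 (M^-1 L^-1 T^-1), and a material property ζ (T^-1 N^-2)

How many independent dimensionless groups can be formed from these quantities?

There are 5 variables and 4 base dimensions (M, L, T, N).
The dimension matrix has rank 4.
Independent dimensionless groups: 5 − 4 = 1.

1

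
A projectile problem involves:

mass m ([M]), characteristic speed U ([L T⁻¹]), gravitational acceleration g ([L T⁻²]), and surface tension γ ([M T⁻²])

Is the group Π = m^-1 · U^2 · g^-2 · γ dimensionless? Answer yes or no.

yes

Sum the exponent of each base dimension across the product:
  M: −[m]_M + 2·[U]_M − 2·[g]_M + [γ]_M = −(1) + 2·(0) − 2·(0) + (1) = 0
  L: −[m]_L + 2·[U]_L − 2·[g]_L + [γ]_L = −(0) + 2·(1) − 2·(1) + (0) = 0
  T: −[m]_T + 2·[U]_T − 2·[g]_T + [γ]_T = −(0) + 2·(-1) − 2·(-2) + (-2) = 0
All base exponents vanish — dimensionless.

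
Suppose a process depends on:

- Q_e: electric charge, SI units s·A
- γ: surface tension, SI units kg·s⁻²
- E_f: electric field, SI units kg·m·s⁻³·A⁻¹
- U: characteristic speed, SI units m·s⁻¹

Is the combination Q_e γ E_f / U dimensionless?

Sum the exponent of each base dimension across the product:
  M: [Q_e]_M + [γ]_M + [E_f]_M − [U]_M = (0) + (1) + (1) − (0) = 2
  L: [Q_e]_L + [γ]_L + [E_f]_L − [U]_L = (0) + (0) + (1) − (1) = 0
  T: [Q_e]_T + [γ]_T + [E_f]_T − [U]_T = (1) + (-2) + (-3) − (-1) = -3
  I: [Q_e]_I + [γ]_I + [E_f]_I − [U]_I = (1) + (0) + (-1) − (0) = 0
Net dimensions [M² T⁻³] ≠ [1] — not dimensionless.

no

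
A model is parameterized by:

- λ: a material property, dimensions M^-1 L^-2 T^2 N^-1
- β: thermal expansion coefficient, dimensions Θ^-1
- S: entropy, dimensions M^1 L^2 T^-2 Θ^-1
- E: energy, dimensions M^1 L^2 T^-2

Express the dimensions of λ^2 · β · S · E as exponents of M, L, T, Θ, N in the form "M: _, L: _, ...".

Collect each base-dimension exponent across the product:
  M: 2·(-1) + (0) + (1) + (1) = 0
  L: 2·(-2) + (0) + (2) + (2) = 0
  T: 2·(2) + (0) + (-2) + (-2) = 0
  Θ: 2·(0) + (-1) + (-1) + (0) = -2
  N: 2·(-1) + (0) + (0) + (0) = -2
So the dimensions are [Θ⁻² N⁻²].

M: 0, L: 0, T: 0, Θ: -2, N: -2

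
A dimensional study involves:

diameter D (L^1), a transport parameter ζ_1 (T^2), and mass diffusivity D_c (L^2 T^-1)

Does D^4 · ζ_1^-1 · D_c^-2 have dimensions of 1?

Sum the exponent of each base dimension across the product:
  M: 4·[D]_M − [ζ_1]_M − 2·[D_c]_M = 4·(0) − (0) − 2·(0) = 0
  L: 4·[D]_L − [ζ_1]_L − 2·[D_c]_L = 4·(1) − (0) − 2·(2) = 0
  T: 4·[D]_T − [ζ_1]_T − 2·[D_c]_T = 4·(0) − (2) − 2·(-1) = 0
All base exponents vanish — dimensionless.

yes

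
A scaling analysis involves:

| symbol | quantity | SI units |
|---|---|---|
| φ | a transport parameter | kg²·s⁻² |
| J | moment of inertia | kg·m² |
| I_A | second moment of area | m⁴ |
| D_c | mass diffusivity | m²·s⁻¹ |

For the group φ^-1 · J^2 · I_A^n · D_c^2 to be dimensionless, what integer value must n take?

Balance the L exponent: (4)·n from I_A, plus −(0) + 2·(2) + 2·(2) = 8 from the rest, must sum to zero.
4n + 8 = 0, so n = -2.

-2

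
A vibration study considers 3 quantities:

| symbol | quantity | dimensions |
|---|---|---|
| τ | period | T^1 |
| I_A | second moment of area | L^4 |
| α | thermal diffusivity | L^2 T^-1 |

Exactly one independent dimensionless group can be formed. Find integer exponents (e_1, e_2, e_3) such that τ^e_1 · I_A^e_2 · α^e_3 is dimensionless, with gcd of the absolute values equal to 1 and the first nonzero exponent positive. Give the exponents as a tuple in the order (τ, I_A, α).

(2, -1, 2)

L: e_1·(0) + e_2·(4) + e_3·(2) = 0
T: e_1·(1) + e_2·(0) + e_3·(-1) = 0
Solving this homogeneous linear system for the smallest-integer solution (first nonzero entry positive) gives (2, -1, 2).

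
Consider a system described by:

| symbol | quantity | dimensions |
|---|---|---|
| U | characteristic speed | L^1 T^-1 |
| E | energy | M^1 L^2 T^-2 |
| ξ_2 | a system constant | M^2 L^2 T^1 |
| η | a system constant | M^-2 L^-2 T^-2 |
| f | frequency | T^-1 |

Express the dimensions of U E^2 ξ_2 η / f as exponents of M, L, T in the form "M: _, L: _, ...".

M: 2, L: 5, T: -5

Collect each base-dimension exponent across the product:
  M: (0) + 2·(1) + (2) + (-2) − (0) = 2
  L: (1) + 2·(2) + (2) + (-2) − (0) = 5
  T: (-1) + 2·(-2) + (1) + (-2) − (-1) = -5
So the dimensions are [M² L⁵ T⁻⁵].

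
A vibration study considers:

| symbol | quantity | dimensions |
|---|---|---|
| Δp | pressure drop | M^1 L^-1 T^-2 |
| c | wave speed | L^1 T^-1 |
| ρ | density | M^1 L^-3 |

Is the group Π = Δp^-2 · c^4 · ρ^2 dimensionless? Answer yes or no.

yes

Sum the exponent of each base dimension across the product:
  M: −2·[Δp]_M + 4·[c]_M + 2·[ρ]_M = −2·(1) + 4·(0) + 2·(1) = 0
  L: −2·[Δp]_L + 4·[c]_L + 2·[ρ]_L = −2·(-1) + 4·(1) + 2·(-3) = 0
  T: −2·[Δp]_T + 4·[c]_T + 2·[ρ]_T = −2·(-2) + 4·(-1) + 2·(0) = 0
All base exponents vanish — dimensionless.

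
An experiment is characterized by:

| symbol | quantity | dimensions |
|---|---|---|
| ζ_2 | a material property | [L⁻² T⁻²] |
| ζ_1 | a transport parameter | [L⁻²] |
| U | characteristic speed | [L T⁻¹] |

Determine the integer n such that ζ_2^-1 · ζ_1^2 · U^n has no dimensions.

2

Balance the L exponent: (1)·n from U, plus −(-2) + 2·(-2) = -2 from the rest, must sum to zero.
n − 2 = 0, so n = 2.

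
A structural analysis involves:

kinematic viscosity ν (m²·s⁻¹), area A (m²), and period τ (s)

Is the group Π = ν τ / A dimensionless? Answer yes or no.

Sum the exponent of each base dimension across the product:
  L: [ν]_L − [A]_L + [τ]_L = (2) − (2) + (0) = 0
  T: [ν]_T − [A]_T + [τ]_T = (-1) − (0) + (1) = 0
All base exponents vanish — dimensionless.

yes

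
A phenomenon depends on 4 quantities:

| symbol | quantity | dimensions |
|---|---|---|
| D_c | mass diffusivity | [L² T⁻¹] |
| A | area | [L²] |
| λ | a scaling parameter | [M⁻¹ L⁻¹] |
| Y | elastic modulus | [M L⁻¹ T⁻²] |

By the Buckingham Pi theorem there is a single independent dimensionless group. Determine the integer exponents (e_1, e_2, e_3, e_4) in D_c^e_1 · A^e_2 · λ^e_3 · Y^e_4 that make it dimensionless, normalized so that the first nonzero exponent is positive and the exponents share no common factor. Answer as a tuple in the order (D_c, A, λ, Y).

M: e_1·(0) + e_2·(0) + e_3·(-1) + e_4·(1) = 0
L: e_1·(2) + e_2·(2) + e_3·(-1) + e_4·(-1) = 0
T: e_1·(-1) + e_2·(0) + e_3·(0) + e_4·(-2) = 0
Solving this homogeneous linear system for the smallest-integer solution (first nonzero entry positive) gives (2, -3, -1, -1).

(2, -3, -1, -1)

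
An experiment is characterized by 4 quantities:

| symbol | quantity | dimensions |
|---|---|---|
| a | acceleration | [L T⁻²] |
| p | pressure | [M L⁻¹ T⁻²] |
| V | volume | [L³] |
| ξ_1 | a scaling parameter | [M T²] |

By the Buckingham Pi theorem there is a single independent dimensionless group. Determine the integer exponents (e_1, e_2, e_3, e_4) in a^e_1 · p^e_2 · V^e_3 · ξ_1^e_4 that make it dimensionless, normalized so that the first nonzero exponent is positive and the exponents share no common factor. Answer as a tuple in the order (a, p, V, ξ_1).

M: e_1·(0) + e_2·(1) + e_3·(0) + e_4·(1) = 0
L: e_1·(1) + e_2·(-1) + e_3·(3) + e_4·(0) = 0
T: e_1·(-2) + e_2·(-2) + e_3·(0) + e_4·(2) = 0
Solving this homogeneous linear system for the smallest-integer solution (first nonzero entry positive) gives (2, -1, -1, 1).

(2, -1, -1, 1)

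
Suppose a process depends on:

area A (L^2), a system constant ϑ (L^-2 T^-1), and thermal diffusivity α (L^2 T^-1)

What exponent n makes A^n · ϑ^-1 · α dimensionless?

-2

Balance the L exponent: (2)·n from A, plus −(-2) + (2) = 4 from the rest, must sum to zero.
2n + 4 = 0, so n = -2.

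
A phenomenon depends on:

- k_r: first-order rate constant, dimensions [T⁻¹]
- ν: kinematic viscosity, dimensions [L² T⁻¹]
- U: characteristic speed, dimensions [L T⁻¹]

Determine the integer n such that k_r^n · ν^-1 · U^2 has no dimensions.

-1

Balance the T exponent: (-1)·n from k_r, plus −(-1) + 2·(-1) = -1 from the rest, must sum to zero.
−n − 1 = 0, so n = -1.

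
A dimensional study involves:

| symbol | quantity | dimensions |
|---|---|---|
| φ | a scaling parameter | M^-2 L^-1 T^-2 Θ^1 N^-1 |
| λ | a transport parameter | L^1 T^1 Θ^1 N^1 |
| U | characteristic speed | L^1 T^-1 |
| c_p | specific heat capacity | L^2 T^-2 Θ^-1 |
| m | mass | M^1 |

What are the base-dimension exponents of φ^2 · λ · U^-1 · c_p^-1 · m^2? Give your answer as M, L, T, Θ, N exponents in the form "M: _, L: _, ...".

M: -2, L: -4, T: 0, Θ: 4, N: -1

Collect each base-dimension exponent across the product:
  M: 2·(-2) + (0) − (0) − (0) + 2·(1) = -2
  L: 2·(-1) + (1) − (1) − (2) + 2·(0) = -4
  T: 2·(-2) + (1) − (-1) − (-2) + 2·(0) = 0
  Θ: 2·(1) + (1) − (0) − (-1) + 2·(0) = 4
  N: 2·(-1) + (1) − (0) − (0) + 2·(0) = -1
So the dimensions are [M⁻² L⁻⁴ Θ⁴ N⁻¹].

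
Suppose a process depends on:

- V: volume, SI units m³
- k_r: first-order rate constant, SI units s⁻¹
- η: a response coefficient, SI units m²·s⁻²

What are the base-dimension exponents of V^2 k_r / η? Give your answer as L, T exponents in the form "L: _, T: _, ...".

Collect each base-dimension exponent across the product:
  L: 2·(3) + (0) − (2) = 4
  T: 2·(0) + (-1) − (-2) = 1
So the dimensions are [L⁴ T].

L: 4, T: 1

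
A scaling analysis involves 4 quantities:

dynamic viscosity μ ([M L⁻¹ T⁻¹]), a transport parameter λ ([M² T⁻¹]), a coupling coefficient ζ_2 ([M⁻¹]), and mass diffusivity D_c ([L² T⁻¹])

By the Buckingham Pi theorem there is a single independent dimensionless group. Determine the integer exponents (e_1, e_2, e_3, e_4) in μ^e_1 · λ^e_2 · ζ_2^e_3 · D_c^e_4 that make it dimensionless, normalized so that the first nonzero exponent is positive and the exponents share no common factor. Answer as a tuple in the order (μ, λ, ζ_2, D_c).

(2, -3, -4, 1)

M: e_1·(1) + e_2·(2) + e_3·(-1) + e_4·(0) = 0
L: e_1·(-1) + e_2·(0) + e_3·(0) + e_4·(2) = 0
T: e_1·(-1) + e_2·(-1) + e_3·(0) + e_4·(-1) = 0
Solving this homogeneous linear system for the smallest-integer solution (first nonzero entry positive) gives (2, -3, -4, 1).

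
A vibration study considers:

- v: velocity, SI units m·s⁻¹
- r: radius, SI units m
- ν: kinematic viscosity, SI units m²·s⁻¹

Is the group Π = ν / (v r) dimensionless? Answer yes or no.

yes

Sum the exponent of each base dimension across the product:
  M: −[v]_M − [r]_M + [ν]_M = −(0) − (0) + (0) = 0
  L: −[v]_L − [r]_L + [ν]_L = −(1) − (1) + (2) = 0
  T: −[v]_T − [r]_T + [ν]_T = −(-1) − (0) + (-1) = 0
All base exponents vanish — dimensionless.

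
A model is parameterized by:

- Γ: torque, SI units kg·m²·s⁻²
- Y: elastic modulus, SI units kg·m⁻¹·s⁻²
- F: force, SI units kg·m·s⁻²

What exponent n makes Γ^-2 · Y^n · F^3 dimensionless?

Balance the M exponent: (1)·n from Y, plus −2·(1) + 3·(1) = 1 from the rest, must sum to zero.
n + 1 = 0, so n = -1.

-1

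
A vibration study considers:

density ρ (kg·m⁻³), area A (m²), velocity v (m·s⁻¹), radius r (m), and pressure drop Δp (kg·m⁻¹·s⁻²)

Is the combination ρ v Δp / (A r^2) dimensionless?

Sum the exponent of each base dimension across the product:
  M: [ρ]_M − [A]_M + [v]_M − 2·[r]_M + [Δp]_M = (1) − (0) + (0) − 2·(0) + (1) = 2
  L: [ρ]_L − [A]_L + [v]_L − 2·[r]_L + [Δp]_L = (-3) − (2) + (1) − 2·(1) + (-1) = -7
  T: [ρ]_T − [A]_T + [v]_T − 2·[r]_T + [Δp]_T = (0) − (0) + (-1) − 2·(0) + (-2) = -3
Net dimensions [M² L⁻⁷ T⁻³] ≠ [1] — not dimensionless.

no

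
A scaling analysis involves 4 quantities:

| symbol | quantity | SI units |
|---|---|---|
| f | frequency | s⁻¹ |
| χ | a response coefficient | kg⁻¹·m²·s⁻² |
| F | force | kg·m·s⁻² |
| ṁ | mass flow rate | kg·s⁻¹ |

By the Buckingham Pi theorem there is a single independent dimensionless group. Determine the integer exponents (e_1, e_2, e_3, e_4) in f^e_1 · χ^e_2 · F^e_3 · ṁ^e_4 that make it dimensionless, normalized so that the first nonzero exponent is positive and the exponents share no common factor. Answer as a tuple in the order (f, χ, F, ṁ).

M: e_1·(0) + e_2·(-1) + e_3·(1) + e_4·(1) = 0
L: e_1·(0) + e_2·(2) + e_3·(1) + e_4·(0) = 0
T: e_1·(-1) + e_2·(-2) + e_3·(-2) + e_4·(-1) = 0
Solving this homogeneous linear system for the smallest-integer solution (first nonzero entry positive) gives (1, -1, 2, -3).

(1, -1, 2, -3)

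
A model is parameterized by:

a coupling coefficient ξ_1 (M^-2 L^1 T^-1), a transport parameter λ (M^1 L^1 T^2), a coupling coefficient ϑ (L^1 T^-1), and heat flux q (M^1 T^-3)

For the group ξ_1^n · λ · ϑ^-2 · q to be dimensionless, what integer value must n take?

1

Balance the M exponent: (-2)·n from ξ_1, plus (1) − 2·(0) + (1) = 2 from the rest, must sum to zero.
-2n + 2 = 0, so n = 1.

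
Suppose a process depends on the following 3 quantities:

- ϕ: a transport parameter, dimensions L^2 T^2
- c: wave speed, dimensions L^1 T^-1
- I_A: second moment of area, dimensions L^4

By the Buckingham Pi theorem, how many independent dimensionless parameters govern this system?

1

There are 3 variables and 2 base dimensions (L, T).
The dimension matrix has rank 2.
Independent dimensionless groups: 3 − 2 = 1.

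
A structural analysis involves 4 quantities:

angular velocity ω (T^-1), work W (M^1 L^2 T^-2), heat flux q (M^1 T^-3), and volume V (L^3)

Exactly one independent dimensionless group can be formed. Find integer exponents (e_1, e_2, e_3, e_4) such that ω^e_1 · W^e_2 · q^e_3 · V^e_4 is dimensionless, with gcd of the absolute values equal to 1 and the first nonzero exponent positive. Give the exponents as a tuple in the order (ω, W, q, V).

(3, 3, -3, -2)

M: e_1·(0) + e_2·(1) + e_3·(1) + e_4·(0) = 0
L: e_1·(0) + e_2·(2) + e_3·(0) + e_4·(3) = 0
T: e_1·(-1) + e_2·(-2) + e_3·(-3) + e_4·(0) = 0
Solving this homogeneous linear system for the smallest-integer solution (first nonzero entry positive) gives (3, 3, -3, -2).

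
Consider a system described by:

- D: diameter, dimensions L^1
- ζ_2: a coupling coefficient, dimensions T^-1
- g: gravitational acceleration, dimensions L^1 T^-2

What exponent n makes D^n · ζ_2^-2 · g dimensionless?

-1

Balance the L exponent: (1)·n from D, plus −2·(0) + (1) = 1 from the rest, must sum to zero.
n + 1 = 0, so n = -1.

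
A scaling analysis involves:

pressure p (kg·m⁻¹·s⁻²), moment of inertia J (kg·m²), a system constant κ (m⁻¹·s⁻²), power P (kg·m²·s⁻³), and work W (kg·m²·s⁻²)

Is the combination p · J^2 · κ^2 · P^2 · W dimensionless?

Sum the exponent of each base dimension across the product:
  M: [p]_M + 2·[J]_M + 2·[κ]_M + 2·[P]_M + [W]_M = (1) + 2·(1) + 2·(0) + 2·(1) + (1) = 6
  L: [p]_L + 2·[J]_L + 2·[κ]_L + 2·[P]_L + [W]_L = (-1) + 2·(2) + 2·(-1) + 2·(2) + (2) = 7
  T: [p]_T + 2·[J]_T + 2·[κ]_T + 2·[P]_T + [W]_T = (-2) + 2·(0) + 2·(-2) + 2·(-3) + (-2) = -14
Net dimensions [M⁶ L⁷ T⁻¹⁴] ≠ [1] — not dimensionless.

no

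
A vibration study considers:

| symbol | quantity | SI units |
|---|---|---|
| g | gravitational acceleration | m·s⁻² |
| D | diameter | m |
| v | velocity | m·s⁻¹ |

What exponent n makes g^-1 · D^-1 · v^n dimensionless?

Balance the L exponent: (1)·n from v, plus −(1) − (1) = -2 from the rest, must sum to zero.
n − 2 = 0, so n = 2.

2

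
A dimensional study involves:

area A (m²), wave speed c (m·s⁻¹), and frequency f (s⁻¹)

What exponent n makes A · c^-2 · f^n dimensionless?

2

Balance the T exponent: (-1)·n from f, plus (0) − 2·(-1) = 2 from the rest, must sum to zero.
−n + 2 = 0, so n = 2.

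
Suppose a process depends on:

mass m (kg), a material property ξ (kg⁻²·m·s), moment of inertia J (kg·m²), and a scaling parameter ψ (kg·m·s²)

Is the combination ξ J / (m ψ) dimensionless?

Sum the exponent of each base dimension across the product:
  M: −[m]_M + [ξ]_M + [J]_M − [ψ]_M = −(1) + (-2) + (1) − (1) = -3
  L: −[m]_L + [ξ]_L + [J]_L − [ψ]_L = −(0) + (1) + (2) − (1) = 2
  T: −[m]_T + [ξ]_T + [J]_T − [ψ]_T = −(0) + (1) + (0) − (2) = -1
Net dimensions [M⁻³ L² T⁻¹] ≠ [1] — not dimensionless.

no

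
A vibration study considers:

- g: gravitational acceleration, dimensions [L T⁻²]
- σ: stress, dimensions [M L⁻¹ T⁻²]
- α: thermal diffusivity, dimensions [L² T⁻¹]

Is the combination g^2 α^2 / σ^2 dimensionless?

no

Sum the exponent of each base dimension across the product:
  M: 2·[g]_M − 2·[σ]_M + 2·[α]_M = 2·(0) − 2·(1) + 2·(0) = -2
  L: 2·[g]_L − 2·[σ]_L + 2·[α]_L = 2·(1) − 2·(-1) + 2·(2) = 8
  T: 2·[g]_T − 2·[σ]_T + 2·[α]_T = 2·(-2) − 2·(-2) + 2·(-1) = -2
Net dimensions [M⁻² L⁸ T⁻²] ≠ [1] — not dimensionless.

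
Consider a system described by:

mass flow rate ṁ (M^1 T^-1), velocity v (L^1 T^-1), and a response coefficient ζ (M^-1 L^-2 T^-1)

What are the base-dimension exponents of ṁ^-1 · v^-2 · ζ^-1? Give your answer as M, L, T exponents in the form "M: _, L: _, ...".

Collect each base-dimension exponent across the product:
  M: −(1) − 2·(0) − (-1) = 0
  L: −(0) − 2·(1) − (-2) = 0
  T: −(-1) − 2·(-1) − (-1) = 4
So the dimensions are [T⁴].

M: 0, L: 0, T: 4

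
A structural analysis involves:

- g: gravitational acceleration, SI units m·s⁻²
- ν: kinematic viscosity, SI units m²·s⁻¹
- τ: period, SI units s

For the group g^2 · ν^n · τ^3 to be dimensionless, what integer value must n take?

Balance the L exponent: (2)·n from ν, plus 2·(1) + 3·(0) = 2 from the rest, must sum to zero.
2n + 2 = 0, so n = -1.

-1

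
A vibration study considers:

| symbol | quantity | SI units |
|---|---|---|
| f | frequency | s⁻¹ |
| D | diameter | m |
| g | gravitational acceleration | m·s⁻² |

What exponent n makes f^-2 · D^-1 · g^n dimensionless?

1

Balance the L exponent: (1)·n from g, plus −2·(0) − (1) = -1 from the rest, must sum to zero.
n − 1 = 0, so n = 1.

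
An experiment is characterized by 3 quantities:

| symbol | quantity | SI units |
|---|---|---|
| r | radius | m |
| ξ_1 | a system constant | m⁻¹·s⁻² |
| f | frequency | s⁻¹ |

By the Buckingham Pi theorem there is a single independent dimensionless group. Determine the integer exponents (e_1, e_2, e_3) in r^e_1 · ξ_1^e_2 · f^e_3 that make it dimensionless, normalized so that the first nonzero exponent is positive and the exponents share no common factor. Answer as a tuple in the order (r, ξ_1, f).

L: e_1·(1) + e_2·(-1) + e_3·(0) = 0
T: e_1·(0) + e_2·(-2) + e_3·(-1) = 0
Solving this homogeneous linear system for the smallest-integer solution (first nonzero entry positive) gives (1, 1, -2).

(1, 1, -2)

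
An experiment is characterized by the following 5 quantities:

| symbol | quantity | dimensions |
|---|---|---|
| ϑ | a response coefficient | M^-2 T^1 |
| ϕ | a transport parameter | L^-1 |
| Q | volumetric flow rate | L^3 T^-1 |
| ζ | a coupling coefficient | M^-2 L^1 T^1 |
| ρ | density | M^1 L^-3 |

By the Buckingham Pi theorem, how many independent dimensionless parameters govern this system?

2

There are 5 variables and 3 base dimensions (M, L, T).
The dimension matrix has rank 3.
Independent dimensionless groups: 5 − 3 = 2.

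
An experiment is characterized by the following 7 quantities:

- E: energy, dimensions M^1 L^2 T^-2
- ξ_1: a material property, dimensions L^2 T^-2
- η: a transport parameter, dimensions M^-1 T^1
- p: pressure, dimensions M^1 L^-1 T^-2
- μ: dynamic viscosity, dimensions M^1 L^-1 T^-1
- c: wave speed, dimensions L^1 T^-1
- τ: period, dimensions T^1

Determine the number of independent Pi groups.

4

There are 7 variables and 3 base dimensions (M, L, T).
The dimension matrix has rank 3.
Independent dimensionless groups: 7 − 3 = 4.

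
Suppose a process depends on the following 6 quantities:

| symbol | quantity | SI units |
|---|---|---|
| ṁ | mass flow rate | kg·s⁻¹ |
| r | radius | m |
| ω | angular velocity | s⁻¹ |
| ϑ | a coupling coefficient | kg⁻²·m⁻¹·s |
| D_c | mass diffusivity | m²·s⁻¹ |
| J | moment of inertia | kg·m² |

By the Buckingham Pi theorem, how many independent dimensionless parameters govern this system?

3

There are 6 variables and 3 base dimensions (M, L, T).
The dimension matrix has rank 3.
Independent dimensionless groups: 6 − 3 = 3.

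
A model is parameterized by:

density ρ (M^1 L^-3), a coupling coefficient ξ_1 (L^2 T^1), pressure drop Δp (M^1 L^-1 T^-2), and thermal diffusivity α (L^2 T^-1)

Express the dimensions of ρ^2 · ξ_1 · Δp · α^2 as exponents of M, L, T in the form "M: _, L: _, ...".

M: 3, L: -1, T: -3

Collect each base-dimension exponent across the product:
  M: 2·(1) + (0) + (1) + 2·(0) = 3
  L: 2·(-3) + (2) + (-1) + 2·(2) = -1
  T: 2·(0) + (1) + (-2) + 2·(-1) = -3
So the dimensions are [M³ L⁻¹ T⁻³].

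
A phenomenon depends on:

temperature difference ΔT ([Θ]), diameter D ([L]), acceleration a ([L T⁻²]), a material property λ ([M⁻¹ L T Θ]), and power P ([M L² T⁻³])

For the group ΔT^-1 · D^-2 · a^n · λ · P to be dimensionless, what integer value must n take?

-1

Balance the L exponent: (1)·n from a, plus −(0) − 2·(1) + (1) + (2) = 1 from the rest, must sum to zero.
n + 1 = 0, so n = -1.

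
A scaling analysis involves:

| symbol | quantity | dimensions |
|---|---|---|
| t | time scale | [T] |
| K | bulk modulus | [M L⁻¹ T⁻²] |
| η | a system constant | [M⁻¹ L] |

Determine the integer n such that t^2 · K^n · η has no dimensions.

1

Balance the M exponent: (1)·n from K, plus 2·(0) + (-1) = -1 from the rest, must sum to zero.
n − 1 = 0, so n = 1.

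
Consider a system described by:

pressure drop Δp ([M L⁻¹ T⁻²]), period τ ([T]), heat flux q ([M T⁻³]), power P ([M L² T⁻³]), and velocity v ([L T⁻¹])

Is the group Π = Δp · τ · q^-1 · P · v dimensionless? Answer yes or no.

no

Sum the exponent of each base dimension across the product:
  M: [Δp]_M + [τ]_M − [q]_M + [P]_M + [v]_M = (1) + (0) − (1) + (1) + (0) = 1
  L: [Δp]_L + [τ]_L − [q]_L + [P]_L + [v]_L = (-1) + (0) − (0) + (2) + (1) = 2
  T: [Δp]_T + [τ]_T − [q]_T + [P]_T + [v]_T = (-2) + (1) − (-3) + (-3) + (-1) = -2
Net dimensions [M L² T⁻²] ≠ [1] — not dimensionless.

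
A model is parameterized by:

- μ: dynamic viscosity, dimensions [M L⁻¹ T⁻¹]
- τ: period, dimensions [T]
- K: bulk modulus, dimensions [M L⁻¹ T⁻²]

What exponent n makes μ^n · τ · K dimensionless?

Balance the M exponent: (1)·n from μ, plus (0) + (1) = 1 from the rest, must sum to zero.
n + 1 = 0, so n = -1.

-1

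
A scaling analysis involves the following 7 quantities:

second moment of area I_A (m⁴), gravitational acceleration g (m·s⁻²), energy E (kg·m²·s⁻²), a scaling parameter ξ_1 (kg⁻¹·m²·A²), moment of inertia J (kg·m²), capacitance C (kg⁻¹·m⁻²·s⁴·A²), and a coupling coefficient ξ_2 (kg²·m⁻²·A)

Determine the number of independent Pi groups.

3

There are 7 variables and 4 base dimensions (M, L, T, I).
The dimension matrix has rank 4.
Independent dimensionless groups: 7 − 4 = 3.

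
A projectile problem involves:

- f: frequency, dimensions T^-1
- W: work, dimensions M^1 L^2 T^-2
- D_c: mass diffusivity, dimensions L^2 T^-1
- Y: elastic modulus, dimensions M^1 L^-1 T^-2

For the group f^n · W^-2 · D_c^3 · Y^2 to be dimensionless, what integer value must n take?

Balance the T exponent: (-1)·n from f, plus −2·(-2) + 3·(-1) + 2·(-2) = -3 from the rest, must sum to zero.
−n − 3 = 0, so n = -3.

-3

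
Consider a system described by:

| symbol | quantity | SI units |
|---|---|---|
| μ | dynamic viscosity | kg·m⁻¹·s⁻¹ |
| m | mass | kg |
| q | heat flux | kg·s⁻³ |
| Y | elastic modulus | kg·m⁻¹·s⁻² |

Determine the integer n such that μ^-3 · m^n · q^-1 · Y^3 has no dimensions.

1

Balance the M exponent: (1)·n from m, plus −3·(1) − (1) + 3·(1) = -1 from the rest, must sum to zero.
n − 1 = 0, so n = 1.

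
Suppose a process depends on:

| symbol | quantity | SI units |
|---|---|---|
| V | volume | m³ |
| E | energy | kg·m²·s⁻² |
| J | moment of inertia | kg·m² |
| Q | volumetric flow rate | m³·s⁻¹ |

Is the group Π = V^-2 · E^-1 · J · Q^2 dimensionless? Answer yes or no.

Sum the exponent of each base dimension across the product:
  M: −2·[V]_M − [E]_M + [J]_M + 2·[Q]_M = −2·(0) − (1) + (1) + 2·(0) = 0
  L: −2·[V]_L − [E]_L + [J]_L + 2·[Q]_L = −2·(3) − (2) + (2) + 2·(3) = 0
  T: −2·[V]_T − [E]_T + [J]_T + 2·[Q]_T = −2·(0) − (-2) + (0) + 2·(-1) = 0
  I: −2·[V]_I − [E]_I + [J]_I + 2·[Q]_I = −2·(0) − (0) + (0) + 2·(0) = 0
All base exponents vanish — dimensionless.

yes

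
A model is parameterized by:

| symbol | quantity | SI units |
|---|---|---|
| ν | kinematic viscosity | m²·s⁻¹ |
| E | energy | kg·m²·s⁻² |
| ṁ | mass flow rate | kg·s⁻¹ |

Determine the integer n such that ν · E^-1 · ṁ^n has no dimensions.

Balance the M exponent: (1)·n from ṁ, plus (0) − (1) = -1 from the rest, must sum to zero.
n − 1 = 0, so n = 1.

1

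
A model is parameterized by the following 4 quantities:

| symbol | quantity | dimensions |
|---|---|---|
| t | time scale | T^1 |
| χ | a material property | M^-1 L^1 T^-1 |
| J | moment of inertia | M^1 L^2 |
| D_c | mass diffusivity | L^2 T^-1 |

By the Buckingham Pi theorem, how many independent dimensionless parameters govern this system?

1

There are 4 variables and 3 base dimensions (M, L, T).
The dimension matrix has rank 3.
Independent dimensionless groups: 4 − 3 = 1.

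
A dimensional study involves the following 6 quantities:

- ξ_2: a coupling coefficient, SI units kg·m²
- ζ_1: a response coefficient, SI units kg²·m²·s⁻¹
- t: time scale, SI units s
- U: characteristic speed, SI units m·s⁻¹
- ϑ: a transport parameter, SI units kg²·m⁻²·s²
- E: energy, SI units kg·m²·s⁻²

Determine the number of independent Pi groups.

3

There are 6 variables and 3 base dimensions (M, L, T).
The dimension matrix has rank 3.
Independent dimensionless groups: 6 − 3 = 3.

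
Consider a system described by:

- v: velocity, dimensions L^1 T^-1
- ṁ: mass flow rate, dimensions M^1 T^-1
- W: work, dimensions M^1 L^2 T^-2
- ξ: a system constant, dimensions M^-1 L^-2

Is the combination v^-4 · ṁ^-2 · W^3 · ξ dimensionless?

Sum the exponent of each base dimension across the product:
  M: −4·[v]_M − 2·[ṁ]_M + 3·[W]_M + [ξ]_M = −4·(0) − 2·(1) + 3·(1) + (-1) = 0
  L: −4·[v]_L − 2·[ṁ]_L + 3·[W]_L + [ξ]_L = −4·(1) − 2·(0) + 3·(2) + (-2) = 0
  T: −4·[v]_T − 2·[ṁ]_T + 3·[W]_T + [ξ]_T = −4·(-1) − 2·(-1) + 3·(-2) + (0) = 0
All base exponents vanish — dimensionless.

yes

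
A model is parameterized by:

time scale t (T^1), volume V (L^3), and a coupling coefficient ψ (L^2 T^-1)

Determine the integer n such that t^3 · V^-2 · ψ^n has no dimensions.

3

Balance the L exponent: (2)·n from ψ, plus 3·(0) − 2·(3) = -6 from the rest, must sum to zero.
2n − 6 = 0, so n = 3.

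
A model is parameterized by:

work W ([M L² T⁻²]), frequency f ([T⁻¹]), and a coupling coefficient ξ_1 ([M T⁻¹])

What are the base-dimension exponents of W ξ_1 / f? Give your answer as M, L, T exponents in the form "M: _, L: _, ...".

Collect each base-dimension exponent across the product:
  M: (1) − (0) + (1) = 2
  L: (2) − (0) + (0) = 2
  T: (-2) − (-1) + (-1) = -2
So the dimensions are [M² L² T⁻²].

M: 2, L: 2, T: -2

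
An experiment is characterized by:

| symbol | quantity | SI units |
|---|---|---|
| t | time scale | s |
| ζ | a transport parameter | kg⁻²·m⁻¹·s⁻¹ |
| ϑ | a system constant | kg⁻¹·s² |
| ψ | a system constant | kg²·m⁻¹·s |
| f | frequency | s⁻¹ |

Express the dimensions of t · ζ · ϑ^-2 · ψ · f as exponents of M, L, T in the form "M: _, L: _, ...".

M: 2, L: -2, T: -4

Collect each base-dimension exponent across the product:
  M: (0) + (-2) − 2·(-1) + (2) + (0) = 2
  L: (0) + (-1) − 2·(0) + (-1) + (0) = -2
  T: (1) + (-1) − 2·(2) + (1) + (-1) = -4
So the dimensions are [M² L⁻² T⁻⁴].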